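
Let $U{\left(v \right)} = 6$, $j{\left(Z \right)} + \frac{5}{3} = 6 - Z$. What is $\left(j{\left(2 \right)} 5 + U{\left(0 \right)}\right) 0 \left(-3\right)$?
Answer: $0$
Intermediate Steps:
$j{\left(Z \right)} = \frac{13}{3} - Z$ ($j{\left(Z \right)} = - \frac{5}{3} - \left(-6 + Z\right) = \frac{13}{3} - Z$)
$\left(j{\left(2 \right)} 5 + U{\left(0 \right)}\right) 0 \left(-3\right) = \left(\left(\frac{13}{3} - 2\right) 5 + 6\right) 0 \left(-3\right) = \left(\frac{7}{3} \cdot 5 + 6\right) 0 \left(-3\right) = \left(\frac{35}{3} + 6\right) 0 \left(-3\right) = \frac{53}{3} \cdot 0 \left(-3\right) = 0 \left(-3\right) = 0$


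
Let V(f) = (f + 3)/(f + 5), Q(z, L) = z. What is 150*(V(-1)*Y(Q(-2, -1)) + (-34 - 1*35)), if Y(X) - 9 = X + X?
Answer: -9975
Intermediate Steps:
Y(X) = 9 + 2*X (Y(X) = 9 + (X + X) = 9 + 2*X)
V(f) = (3 + f)/(5 + f)
150*(V(-1)*Y(Q(-2, -1)) + (-34 - 1*35)) = 150*(((3 - 1)/(5 - 1))*(9 + 2*(-2)) + (-34 - 1*35)) = 150*((2/4)*(9 - 4) + (-34 - 35)) = 150*(((¼)*2)*5 - 69) = 150*((½)*5 - 69) = 150*(5/2 - 69) = 150*(-133/2) = -9975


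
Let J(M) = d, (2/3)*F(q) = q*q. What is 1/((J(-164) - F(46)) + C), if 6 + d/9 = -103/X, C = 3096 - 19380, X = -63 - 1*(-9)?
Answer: -6/116969 ≈ -5.1296e-5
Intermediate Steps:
X = -54 (X = -63 + 9 = -54)
F(q) = 3*q²/2 (F(q) = 3*(q*q)/2 = 3*q²/2)
C = -16284
d = -221/6 (d = -54 + 9*(-103/(-54)) = -54 + 9*(-103*(-1/54)) = -54 + 9*(103/54) = -54 + 103/6 = -221/6 ≈ -36.833)
J(M) = -221/6
1/((J(-164) - F(46)) + C) = 1/((-221/6 - 3*46²/2) - 16284) = 1/((-221/6 - 3*2116/2) - 16284) = 1/((-221/6 - 1*3174) - 16284) = 1/((-221/6 - 3174) - 16284) = 1/(-19265/6 - 16284) = 1/(-116969/6) = -6/116969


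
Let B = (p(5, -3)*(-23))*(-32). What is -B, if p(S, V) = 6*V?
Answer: 13248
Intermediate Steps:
B = -13248 (B = ((6*(-3))*(-23))*(-32) = -18*(-23)*(-32) = 414*(-32) = -13248)
-B = -1*(-13248) = 13248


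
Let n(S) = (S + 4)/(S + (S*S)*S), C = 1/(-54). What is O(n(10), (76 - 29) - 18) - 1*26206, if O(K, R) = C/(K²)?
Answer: -69596101/2646 ≈ -26302.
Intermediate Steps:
C = -1/54 ≈ -0.018519
n(S) = (4 + S)/(S + S³) (n(S) = (4 + S)/(S + S²*S) = (4 + S)/(S + S³))
O(K, R) = -1/(54*K²)
O(n(10), (76 - 29) - 18) - 1*26206 = -(10 + 10³)²/(4 + 10)²/54 - 1*26206 = -(10 + 1000)²/196/54 - 26206 = -1/(54*(14/1010)²) - 26206 = -1/(54*((1/1010)*14)²) - 26206 = -1/(54*(7/505)²) - 26206 = -1/54*255025/49 - 26206 = -255025/2646 - 26206 = -69596101/2646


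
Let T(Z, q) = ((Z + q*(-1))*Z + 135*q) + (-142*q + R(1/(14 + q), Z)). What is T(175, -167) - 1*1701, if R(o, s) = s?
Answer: 59493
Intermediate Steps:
T(Z, q) = Z - 7*q + Z*(Z - q) (T(Z, q) = ((Z + q*(-1))*Z + 135*q) + (-142*q + Z) = ((Z - q)*Z + 135*q) + (Z - 142*q) = (Z*(Z - q) + 135*q) + (Z - 142*q) = (135*q + Z*(Z - q)) + (Z - 142*q) = Z - 7*q + Z*(Z - q))
T(175, -167) - 1*1701 = (175 + 175² - 7*(-167) - 1*175*(-167)) - 1*1701 = (175 + 30625 + 1169 + 29225) - 1701 = 61194 - 1701 = 59493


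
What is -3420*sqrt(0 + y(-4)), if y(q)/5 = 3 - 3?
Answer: 0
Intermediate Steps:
y(q) = 0 (y(q) = 5*(3 - 3) = 5*0 = 0)
-3420*sqrt(0 + y(-4)) = -3420*sqrt(0 + 0) = -3420*sqrt(0) = -3420*0 = 0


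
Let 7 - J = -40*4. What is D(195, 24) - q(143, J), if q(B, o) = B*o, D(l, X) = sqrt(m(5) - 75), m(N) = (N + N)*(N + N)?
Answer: -23876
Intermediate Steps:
m(N) = 4*N**2 (m(N) = (2*N)*(2*N) = 4*N**2)
J = 167 (J = 7 - (-40)*4 = 7 - 1*(-160) = 7 + 160 = 167)
D(l, X) = 5 (D(l, X) = sqrt(4*5**2 - 75) = sqrt(4*25 - 75) = sqrt(100 - 75) = sqrt(25) = 5)
D(195, 24) - q(143, J) = 5 - 143*167 = 5 - 1*23881 = 5 - 23881 = -23876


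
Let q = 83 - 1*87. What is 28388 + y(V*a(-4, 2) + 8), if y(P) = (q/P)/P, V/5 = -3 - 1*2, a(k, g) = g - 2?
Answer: 454207/16 ≈ 28388.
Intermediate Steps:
a(k, g) = -2 + g
q = -4 (q = 83 - 87 = -4)
V = -25 (V = 5*(-3 - 1*2) = 5*(-3 - 2) = 5*(-5) = -25)
y(P) = -4/P**2 (y(P) = (-4/P)/P = -4/P**2)
28388 + y(V*a(-4, 2) + 8) = 28388 - 4/(-25*(-2 + 2) + 8)**2 = 28388 - 4/(-25*0 + 8)**2 = 28388 - 4/(0 + 8)**2 = 28388 - 4/8**2 = 28388 - 4*1/64 = 28388 - 1/16 = 454207/16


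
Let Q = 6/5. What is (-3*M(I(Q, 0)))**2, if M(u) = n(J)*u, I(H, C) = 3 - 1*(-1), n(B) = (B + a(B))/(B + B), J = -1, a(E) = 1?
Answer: 0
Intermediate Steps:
Q = 6/5 (Q = 6*(1/5) = 6/5 ≈ 1.2000)
n(B) = (1 + B)/(2*B) (n(B) = (B + 1)/(B + B) = (1 + B)/((2*B)) = (1 + B)*(1/(2*B)) = (1 + B)/(2*B))
I(H, C) = 4 (I(H, C) = 3 + 1 = 4)
M(u) = 0 (M(u) = ((1/2)*(1 - 1)/(-1))*u = ((1/2)*(-1)*0)*u = 0*u = 0)
(-3*M(I(Q, 0)))**2 = (-3*0)**2 = 0**2 = 0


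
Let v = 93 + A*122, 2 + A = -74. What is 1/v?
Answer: -1/9179 ≈ -0.00010894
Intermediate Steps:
A = -76 (A = -2 - 74 = -76)
v = -9179 (v = 93 - 76*122 = 93 - 9272 = -9179)
1/v = 1/(-9179) = -1/9179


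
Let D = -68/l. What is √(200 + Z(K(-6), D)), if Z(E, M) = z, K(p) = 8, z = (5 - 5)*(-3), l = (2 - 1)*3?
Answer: 10*√2 ≈ 14.142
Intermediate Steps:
l = 3 (l = 1*3 = 3)
z = 0 (z = 0*(-3) = 0)
D = -68/3 ≈ -22.667
Z(E, M) = 0
√(200 + Z(K(-6), D)) = √(200 + 0) = √200 = 10*√2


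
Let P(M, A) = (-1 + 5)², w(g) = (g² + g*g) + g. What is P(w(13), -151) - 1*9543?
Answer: -9527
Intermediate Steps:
w(g) = g + 2*g² (w(g) = (g² + g²) + g = 2*g² + g = g + 2*g²)
P(M, A) = 16 (P(M, A) = 4² = 16)
P(w(13), -151) - 1*9543 = 16 - 1*9543 = 16 - 9543 = -9527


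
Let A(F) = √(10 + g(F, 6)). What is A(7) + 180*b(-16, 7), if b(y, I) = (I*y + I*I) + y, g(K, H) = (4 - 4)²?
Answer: -14220 + √10 ≈ -14217.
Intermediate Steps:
g(K, H) = 0 (g(K, H) = 0² = 0)
A(F) = √10 (A(F) = √(10 + 0) = √10)
b(y, I) = y + I² + I*y (b(y, I) = (I*y + I²) + y = (I² + I*y) + y = y + I² + I*y)
A(7) + 180*b(-16, 7) = √10 + 180*(-16 + 7² + 7*(-16)) = √10 + 180*(-16 + 49 - 112) = √10 + 180*(-79) = √10 - 14220 = -14220 + √10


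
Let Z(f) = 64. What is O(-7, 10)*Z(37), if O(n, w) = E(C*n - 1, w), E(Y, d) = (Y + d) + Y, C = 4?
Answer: -3072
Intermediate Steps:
E(Y, d) = d + 2*Y
O(n, w) = -2 + w + 8*n (O(n, w) = w + 2*(4*n - 1) = w + 2*(-1 + 4*n) = w + (-2 + 8*n) = -2 + w + 8*n)
O(-7, 10)*Z(37) = (-2 + 10 + 8*(-7))*64 = (-2 + 10 - 56)*64 = -48*64 = -3072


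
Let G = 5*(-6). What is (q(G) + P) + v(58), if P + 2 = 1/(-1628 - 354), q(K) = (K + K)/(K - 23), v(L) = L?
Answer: 6001443/105046 ≈ 57.132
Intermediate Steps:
G = -30
q(K) = 2*K/(-23 + K) (q(K) = (2*K)/(-23 + K) = 2*K/(-23 + K))
P = -3965/1982 (P = -2 + 1/(-1628 - 354) = -2 + 1/(-1982) = -2 - 1/1982 = -3965/1982 ≈ -2.0005)
(q(G) + P) + v(58) = (2*(-30)/(-23 - 30) - 3965/1982) + 58 = (2*(-30)/(-53) - 3965/1982) + 58 = (2*(-30)*(-1/53) - 3965/1982) + 58 = (60/53 - 3965/1982) + 58 = -91225/105046 + 58 = 6001443/105046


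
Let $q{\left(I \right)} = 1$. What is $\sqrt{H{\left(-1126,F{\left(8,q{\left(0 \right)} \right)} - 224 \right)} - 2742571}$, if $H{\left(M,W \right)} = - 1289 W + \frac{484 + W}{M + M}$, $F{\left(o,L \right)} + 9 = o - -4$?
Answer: $\frac{7 i \sqrt{63593092429}}{1126} \approx 1567.7 i$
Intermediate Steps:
$F{\left(o,L \right)} = -5 + o$ ($F{\left(o,L \right)} = -9 + \left(o - -4\right) = -9 + \left(o + 4\right) = -9 + \left(4 + o\right) = -5 + o$)
$H{\left(M,W \right)} = - 1289 W + \frac{484 + W}{2 M}$
$\sqrt{H{\left(-1126,F{\left(8,q{\left(0 \right)} \right)} - 224 \right)} - 2742571} = \sqrt{\frac{484 + \left(\left(-5 + 8\right) - 224\right) - - 2902828 \left(\left(-5 + 8\right) - 224\right)}{2 \left(-1126\right)} - 2742571} = \sqrt{\frac{1}{2} \left(- \frac{1}{1126}\right) \left(484 + \left(3 - 224\right) - - 2902828 \left(3 - 224\right)\right) - 2742571} = \sqrt{\frac{1}{2} \left(- \frac{1}{1126}\right) \left(484 - 221 - \left(-2902828\right) \left(-221\right)\right) - 2742571} = \sqrt{\frac{1}{2} \left(- \frac{1}{1126}\right) \left(484 - 221 - 641524988\right) - 2742571} = \sqrt{\frac{1}{2} \left(- \frac{1}{1126}\right) \left(-641524725\right) - 2742571} = \sqrt{\frac{641524725}{2252} - 2742571} = \sqrt{- \frac{5534745167}{2252}} = \frac{7 i \sqrt{63593092429}}{1126}$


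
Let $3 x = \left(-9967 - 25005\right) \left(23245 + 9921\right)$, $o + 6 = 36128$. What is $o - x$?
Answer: $\frac{1159989718}{3} \approx 3.8666 \cdot 10^{8}$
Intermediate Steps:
$o = 36122$ ($o = -6 + 36128 = 36122$)
$x = - \frac{1159881352}{3}$ ($x = \frac{\left(-9967 - 25005\right) \left(23245 + 9921\right)}{3} = \frac{\left(-34972\right) 33166}{3} = \frac{1}{3} \left(-1159881352\right) = - \frac{1159881352}{3} \approx -3.8663 \cdot 10^{8}$)
$o - x = 36122 - - \frac{1159881352}{3} = 36122 + \frac{1159881352}{3} = \frac{1159989718}{3}$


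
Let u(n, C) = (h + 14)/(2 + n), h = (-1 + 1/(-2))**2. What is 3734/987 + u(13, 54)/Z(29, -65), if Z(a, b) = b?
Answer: 74351/19740 ≈ 3.7665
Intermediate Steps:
h = 9/4 (h = (-1 + 1*(-1/2))**2 = (-1 - 1/2)**2 = (-3/2)**2 = 9/4 ≈ 2.2500)
u(n, C) = 65/(4*(2 + n)) (u(n, C) = (9/4 + 14)/(2 + n) = 65/(4*(2 + n)))
3734/987 + u(13, 54)/Z(29, -65) = 3734/987 + (65/(4*(2 + 13)))/(-65) = 3734*(1/987) + ((65/4)/15)*(-1/65) = 3734/987 + ((65/4)*(1/15))*(-1/65) = 3734/987 + (13/12)*(-1/65) = 3734/987 - 1/60 = 74351/19740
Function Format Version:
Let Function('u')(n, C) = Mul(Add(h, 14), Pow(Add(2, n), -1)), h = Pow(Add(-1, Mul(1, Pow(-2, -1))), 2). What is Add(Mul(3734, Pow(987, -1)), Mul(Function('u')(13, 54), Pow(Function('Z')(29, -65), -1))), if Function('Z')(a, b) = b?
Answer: Rational(74351, 19740) ≈ 3.7665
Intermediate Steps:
h = Rational(9, 4) (h = Pow(Add(-1, Mul(1, Rational(-1, 2))), 2) = Pow(Add(-1, Rational(-1, 2)), 2) = Pow(Rational(-3, 2), 2) = Rational(9, 4) ≈ 2.2500)
Function('u')(n, C) = Mul(Rational(65, 4), Pow(Add(2, n), -1)) (Function('u')(n, C) = Mul(Add(Rational(9, 4), 14), Pow(Add(2, n), -1)) = Mul(Rational(65, 4), Pow(Add(2, n), -1)))
Add(Mul(3734, Pow(987, -1)), Mul(Function('u')(13, 54), Pow(Function('Z')(29, -65), -1))) = Add(Mul(3734, Pow(987, -1)), Mul(Mul(Rational(65, 4), Pow(Add(2, 13), -1)), Pow(-65, -1))) = Add(Mul(3734, Rational(1, 987)), Mul(Mul(Rational(65, 4), Pow(15, -1)), Rational(-1, 65))) = Add(Rational(3734, 987), Mul(Mul(Rational(65, 4), Rational(1, 15)), Rational(-1, 65))) = Add(Rational(3734, 987), Mul(Rational(13, 12), Rational(-1, 65))) = Add(Rational(3734, 987), Rational(-1, 60)) = Rational(74351, 19740)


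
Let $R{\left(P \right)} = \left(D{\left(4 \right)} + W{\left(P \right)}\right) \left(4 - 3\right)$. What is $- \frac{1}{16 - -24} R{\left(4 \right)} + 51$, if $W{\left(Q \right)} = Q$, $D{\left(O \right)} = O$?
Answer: $\frac{254}{5} \approx 50.8$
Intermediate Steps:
$R{\left(P \right)} = 4 + P$ ($R{\left(P \right)} = \left(4 + P\right) \left(4 - 3\right) = \left(4 + P\right) 1 = 4 + P$)
$- \frac{1}{16 - -24} R{\left(4 \right)} + 51 = - \frac{1}{16 - -24} \left(4 + 4\right) + 51 = - \frac{1}{16 + 24} \cdot 8 + 51 = - \frac{1}{40} \cdot 8 + 51 = \left(-1\right) \frac{1}{40} \cdot 8 + 51 = \left(- \frac{1}{40}\right) 8 + 51 = - \frac{1}{5} + 51 = \frac{254}{5}$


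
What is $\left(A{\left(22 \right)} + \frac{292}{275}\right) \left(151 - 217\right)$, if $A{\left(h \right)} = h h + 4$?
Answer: $- \frac{806952}{25} \approx -32278.0$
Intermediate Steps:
$A{\left(h \right)} = 4 + h^{2}$ ($A{\left(h \right)} = h^{2} + 4 = 4 + h^{2}$)
$\left(A{\left(22 \right)} + \frac{292}{275}\right) \left(151 - 217\right) = \left(\left(4 + 22^{2}\right) + \frac{292}{275}\right) \left(151 - 217\right) = \left(\left(4 + 484\right) + 292 \cdot \frac{1}{275}\right) \left(-66\right) = \left(488 + \frac{292}{275}\right) \left(-66\right) = \frac{134492}{275} \left(-66\right) = - \frac{806952}{25}$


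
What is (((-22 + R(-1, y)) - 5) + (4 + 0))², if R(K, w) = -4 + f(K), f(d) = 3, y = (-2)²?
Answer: 576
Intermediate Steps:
y = 4
R(K, w) = -1 (R(K, w) = -4 + 3 = -1)
(((-22 + R(-1, y)) - 5) + (4 + 0))² = (((-22 - 1) - 5) + (4 + 0))² = ((-23 - 5) + 4)² = (-28 + 4)² = (-24)² = 576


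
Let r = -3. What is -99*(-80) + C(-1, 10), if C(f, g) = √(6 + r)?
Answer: 7920 + √3 ≈ 7921.7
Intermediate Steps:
C(f, g) = √3 (C(f, g) = √(6 - 3) = √3)
-99*(-80) + C(-1, 10) = -99*(-80) + √3 = 7920 + √3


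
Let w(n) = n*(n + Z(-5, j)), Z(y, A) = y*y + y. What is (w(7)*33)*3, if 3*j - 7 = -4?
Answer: 18711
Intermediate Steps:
j = 1 (j = 7/3 + (1/3)*(-4) = 7/3 - 4/3 = 1)
Z(y, A) = y + y**2 (Z(y, A) = y**2 + y = y + y**2)
w(n) = n*(20 + n) (w(n) = n*(n - 5*(1 - 5)) = n*(n - 5*(-4)) = n*(n + 20) = n*(20 + n))
(w(7)*33)*3 = ((7*(20 + 7))*33)*3 = ((7*27)*33)*3 = (189*33)*3 = 6237*3 = 18711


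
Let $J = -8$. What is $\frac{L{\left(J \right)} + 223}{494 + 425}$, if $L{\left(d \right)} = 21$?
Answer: $\frac{244}{919} \approx 0.26551$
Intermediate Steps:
$\frac{L{\left(J \right)} + 223}{494 + 425} = \frac{21 + 223}{494 + 425} = \frac{244}{919}$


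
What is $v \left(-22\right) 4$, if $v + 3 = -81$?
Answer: $7392$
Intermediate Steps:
$v = -84$ ($v = -3 - 81 = -84$)
$v \left(-22\right) 4 = \left(-84\right) \left(-22\right) 4 = 1848 \cdot 4 = 7392$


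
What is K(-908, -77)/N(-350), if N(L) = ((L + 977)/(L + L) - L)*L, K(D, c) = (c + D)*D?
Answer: -1788760/244373 ≈ -7.3198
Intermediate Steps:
K(D, c) = D*(D + c) (K(D, c) = (D + c)*D = D*(D + c))
N(L) = L*(-L + (977 + L)/(2*L)) (N(L) = ((977 + L)/((2*L)) - L)*L = ((977 + L)*(1/(2*L)) - L)*L = ((977 + L)/(2*L) - L)*L = (-L + (977 + L)/(2*L))*L = L*(-L + (977 + L)/(2*L)))
K(-908, -77)/N(-350) = (-908*(-908 - 77))/(977/2 + (½)*(-350) - 1*(-350)²) = (-908*(-985))/(977/2 - 175 - 1*122500) = 894380/(977/2 - 175 - 122500) = 894380/(-244373/2) = 894380*(-2/244373) = -1788760/244373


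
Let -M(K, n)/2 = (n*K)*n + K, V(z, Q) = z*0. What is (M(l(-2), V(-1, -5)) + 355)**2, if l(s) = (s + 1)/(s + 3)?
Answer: 127449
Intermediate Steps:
l(s) = (1 + s)/(3 + s)
V(z, Q) = 0
M(K, n) = -2*K - 2*K*n**2 (M(K, n) = -2*((n*K)*n + K) = -2*((K*n)*n + K) = -2*(K*n**2 + K) = -2*(K + K*n**2) = -2*K - 2*K*n**2)
(M(l(-2), V(-1, -5)) + 355)**2 = (-2*(1 - 2)/(3 - 2)*(1 + 0**2) + 355)**2 = (-2*-1/1*(1 + 0) + 355)**2 = (-2*1*(-1)*1 + 355)**2 = (-2*(-1)*1 + 355)**2 = (2 + 355)**2 = 357**2 = 127449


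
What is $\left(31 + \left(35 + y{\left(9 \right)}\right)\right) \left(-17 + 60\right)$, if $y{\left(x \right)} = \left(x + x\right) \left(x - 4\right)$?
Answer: $6708$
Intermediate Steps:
$y{\left(x \right)} = 2 x \left(-4 + x\right)$
$\left(31 + \left(35 + y{\left(9 \right)}\right)\right) \left(-17 + 60\right) = \left(31 + \left(35 + 2 \cdot 9 \left(-4 + 9\right)\right)\right) \left(-17 + 60\right) = \left(31 + \left(35 + 2 \cdot 9 \cdot 5\right)\right) 43 = \left(31 + \left(35 + 90\right)\right) 43 = \left(31 + 125\right) 43 = 156 \cdot 43 = 6708$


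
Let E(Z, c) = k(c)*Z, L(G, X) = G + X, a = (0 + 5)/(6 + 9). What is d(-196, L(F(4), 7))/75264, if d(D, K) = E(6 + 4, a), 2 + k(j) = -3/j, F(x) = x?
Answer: -55/37632 ≈ -0.0014615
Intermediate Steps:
k(j) = -2 - 3/j
a = 1/3 (a = 5/15 = 5*(1/15) = 1/3 ≈ 0.33333)
E(Z, c) = Z*(-2 - 3/c) (E(Z, c) = (-2 - 3/c)*Z = Z*(-2 - 3/c))
d(D, K) = -110 (d(D, K) = -(6 + 4)*(3 + 2*(1/3))/1/3 = -1*10*3*(3 + 2/3) = -1*10*3*11/3 = -110)
d(-196, L(F(4), 7))/75264 = -110/75264 = -110*1/75264 = -55/37632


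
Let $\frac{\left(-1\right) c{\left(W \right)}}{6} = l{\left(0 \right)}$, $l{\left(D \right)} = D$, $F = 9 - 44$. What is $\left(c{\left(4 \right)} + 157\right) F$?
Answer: $-5495$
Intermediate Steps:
$F = -35$ ($F = 9 - 44 = -35$)
$c{\left(W \right)} = 0$ ($c{\left(W \right)} = \left(-6\right) 0 = 0$)
$\left(c{\left(4 \right)} + 157\right) F = \left(0 + 157\right) \left(-35\right) = 157 \left(-35\right) = -5495$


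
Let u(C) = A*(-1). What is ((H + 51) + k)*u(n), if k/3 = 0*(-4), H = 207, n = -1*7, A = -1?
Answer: 258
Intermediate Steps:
n = -7
u(C) = 1 (u(C) = -1*(-1) = 1)
k = 0 (k = 3*(0*(-4)) = 3*0 = 0)
((H + 51) + k)*u(n) = ((207 + 51) + 0)*1 = (258 + 0)*1 = 258*1 = 258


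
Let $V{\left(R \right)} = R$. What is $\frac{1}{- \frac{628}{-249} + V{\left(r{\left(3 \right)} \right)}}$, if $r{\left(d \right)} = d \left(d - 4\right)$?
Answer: $- \frac{249}{119} \approx -2.0924$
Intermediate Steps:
$r{\left(d \right)} = d \left(-4 + d\right)$
$\frac{1}{- \frac{628}{-249} + V{\left(r{\left(3 \right)} \right)}} = \frac{1}{- \frac{628}{-249} + 3 \left(-4 + 3\right)} = \frac{1}{\left(-628\right) \left(- \frac{1}{249}\right) + 3 \left(-1\right)} = \frac{1}{\frac{628}{249} - 3} = \frac{1}{- \frac{119}{249}} = - \frac{249}{119}$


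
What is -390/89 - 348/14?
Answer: -18216/623 ≈ -29.239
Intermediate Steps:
-390/89 - 348/14 = -390*1/89 - 348*1/14 = -390/89 - 174/7 = -18216/623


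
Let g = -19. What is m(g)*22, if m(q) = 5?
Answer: 110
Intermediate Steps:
m(g)*22 = 5*22 = 110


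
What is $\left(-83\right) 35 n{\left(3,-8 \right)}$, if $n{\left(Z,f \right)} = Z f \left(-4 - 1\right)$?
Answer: $-348600$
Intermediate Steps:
$n{\left(Z,f \right)} = - 5 Z f$ ($n{\left(Z,f \right)} = Z f \left(-5\right) = - 5 Z f$)
$\left(-83\right) 35 n{\left(3,-8 \right)} = \left(-83\right) 35 \left(\left(-5\right) 3 \left(-8\right)\right) = \left(-2905\right) 120 = -348600$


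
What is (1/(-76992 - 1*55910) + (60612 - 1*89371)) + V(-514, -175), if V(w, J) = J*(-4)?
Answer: -3729097219/132902 ≈ -28059.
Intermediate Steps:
V(w, J) = -4*J
(1/(-76992 - 1*55910) + (60612 - 1*89371)) + V(-514, -175) = (1/(-76992 - 1*55910) + (60612 - 1*89371)) - 4*(-175) = (1/(-76992 - 55910) + (60612 - 89371)) + 700 = (1/(-132902) - 28759) + 700 = (-1/132902 - 28759) + 700 = -3822128619/132902 + 700 = -3729097219/132902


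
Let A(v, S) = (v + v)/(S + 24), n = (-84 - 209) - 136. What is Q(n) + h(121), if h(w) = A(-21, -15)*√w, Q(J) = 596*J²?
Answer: 329065154/3 ≈ 1.0969e+8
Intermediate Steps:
n = -429 (n = -293 - 136 = -429)
A(v, S) = 2*v/(24 + S) (A(v, S) = (2*v)/(24 + S) = 2*v/(24 + S))
h(w) = -14*√w/3 (h(w) = (2*(-21)/(24 - 15))*√w = (2*(-21)/9)*√w = (2*(-21)*(⅑))*√w = -14*√w/3)
Q(n) + h(121) = 596*(-429)² - 14*√121/3 = 596*184041 - 14/3*11 = 109688436 - 154/3 = 329065154/3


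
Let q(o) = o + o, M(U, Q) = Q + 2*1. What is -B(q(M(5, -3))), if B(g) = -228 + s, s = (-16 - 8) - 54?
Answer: 306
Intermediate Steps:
M(U, Q) = 2 + Q (M(U, Q) = Q + 2 = 2 + Q)
s = -78 (s = -24 - 54 = -78)
q(o) = 2*o
B(g) = -306 (B(g) = -228 - 78 = -306)
-B(q(M(5, -3))) = -1*(-306) = 306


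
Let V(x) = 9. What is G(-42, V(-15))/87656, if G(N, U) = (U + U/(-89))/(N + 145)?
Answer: 99/100442819 ≈ 9.8564e-7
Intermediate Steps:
G(N, U) = 88*U/(89*(145 + N)) (G(N, U) = (U + U*(-1/89))/(145 + N) = (U - U/89)/(145 + N) = (88*U/89)/(145 + N) = 88*U/(89*(145 + N)))
G(-42, V(-15))/87656 = ((88/89)*9/(145 - 42))/87656 = ((88/89)*9/103)*(1/87656) = ((88/89)*9*(1/103))*(1/87656) = (792/9167)*(1/87656) = 99/100442819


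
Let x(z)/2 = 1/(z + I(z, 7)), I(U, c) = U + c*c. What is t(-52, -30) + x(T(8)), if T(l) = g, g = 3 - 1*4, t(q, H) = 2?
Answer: 96/47 ≈ 2.0426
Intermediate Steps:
g = -1 (g = 3 - 4 = -1)
I(U, c) = U + c²
T(l) = -1
x(z) = 2/(49 + 2*z) (x(z) = 2/(z + (z + 7²)) = 2/(z + (z + 49)) = 2/(z + (49 + z)) = 2/(49 + 2*z))
t(-52, -30) + x(T(8)) = 2 + 2/(49 + 2*(-1)) = 2 + 2/(49 - 2) = 2 + 2/47 = 96/47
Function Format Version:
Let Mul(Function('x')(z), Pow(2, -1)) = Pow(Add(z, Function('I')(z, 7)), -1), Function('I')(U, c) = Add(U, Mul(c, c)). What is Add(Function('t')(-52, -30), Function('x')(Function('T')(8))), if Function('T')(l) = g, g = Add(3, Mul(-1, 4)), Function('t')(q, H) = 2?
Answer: Rational(96, 47) ≈ 2.0426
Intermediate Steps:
g = -1 (g = Add(3, -4) = -1)
Function('I')(U, c) = Add(U, Pow(c, 2))
Function('T')(l) = -1
Function('x')(z) = Mul(2, Pow(Add(49, Mul(2, z)), -1)) (Function('x')(z) = Mul(2, Pow(Add(z, Add(z, Pow(7, 2))), -1)) = Mul(2, Pow(Add(z, Add(z, 49)), -1)) = Mul(2, Pow(Add(z, Add(49, z)), -1)) = Mul(2, Pow(Add(49, Mul(2, z)), -1)))
Add(Function('t')(-52, -30), Function('x')(Function('T')(8))) = Add(2, Mul(2, Pow(Add(49, Mul(2, -1)), -1))) = Add(2, Mul(2, Pow(Add(49, -2), -1))) = Add(2, Mul(2, Pow(47, -1))) = Add(2, Mul(2, Rational(1, 47))) = Add(2, Rational(2, 47)) = Rational(96, 47)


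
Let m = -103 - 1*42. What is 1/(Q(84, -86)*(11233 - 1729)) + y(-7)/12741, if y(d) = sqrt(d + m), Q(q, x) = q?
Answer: 1/798336 + 2*I*sqrt(38)/12741 ≈ 1.2526e-6 + 0.00096765*I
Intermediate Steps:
m = -145 (m = -103 - 42 = -145)
y(d) = sqrt(-145 + d) (y(d) = sqrt(d - 145) = sqrt(-145 + d))
1/(Q(84, -86)*(11233 - 1729)) + y(-7)/12741 = 1/(84*(11233 - 1729)) + sqrt(-145 - 7)/12741 = (1/84)/9504 + sqrt(-152)*(1/12741) = (1/84)*(1/9504) + (2*I*sqrt(38))*(1/12741) = 1/798336 + 2*I*sqrt(38)/12741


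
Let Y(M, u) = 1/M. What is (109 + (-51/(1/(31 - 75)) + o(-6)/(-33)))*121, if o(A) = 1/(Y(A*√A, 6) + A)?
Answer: 201292523/707 + 2*I*√6/707 ≈ 2.8471e+5 + 0.0069292*I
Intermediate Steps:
o(A) = 1/(A + A^(-3/2)) (o(A) = 1/(1/(A*√A) + A) = 1/(1/(A^(3/2)) + A) = 1/(A^(-3/2) + A) = 1/(A + A^(-3/2)))
(109 + (-51/(1/(31 - 75)) + o(-6)/(-33)))*121 = (109 + (-51/(1/(31 - 75)) + ((-6)^(3/2)/(1 + (-6)^(5/2)))/(-33)))*121 = (109 + (-51/(1/(-44)) + ((-6*I*√6)/(1 + 36*I*√6))*(-1/33)))*121 = (109 + (-51/(-1/44) - 6*I*√6/(1 + 36*I*√6)*(-1/33)))*121 = (109 + (-51*(-44) + 2*I*√6/(11*(1 + 36*I*√6))))*121 = (109 + (2244 + 2*I*√6/(11*(1 + 36*I*√6))))*121 = (2353 + 2*I*√6/(11*(1 + 36*I*√6)))*121 = 284713 + 22*I*√6/(1 + 36*I*√6)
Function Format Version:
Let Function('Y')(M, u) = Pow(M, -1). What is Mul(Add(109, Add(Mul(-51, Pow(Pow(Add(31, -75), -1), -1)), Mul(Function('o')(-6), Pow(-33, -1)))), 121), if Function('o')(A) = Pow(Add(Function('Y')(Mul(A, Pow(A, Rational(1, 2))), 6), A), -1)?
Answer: Add(Rational(201292523, 707), Mul(Rational(2, 707), I, Pow(6, Rational(1, 2)))) ≈ Add(2.8471e+5, Mul(0.0069292, I))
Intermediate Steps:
Function('o')(A) = Pow(Add(A, Pow(A, Rational(-3, 2))), -1) (Function('o')(A) = Pow(Add(Pow(Mul(A, Pow(A, Rational(1, 2))), -1), A), -1) = Pow(Add(Pow(Pow(A, Rational(3, 2)), -1), A), -1) = Pow(Add(Pow(A, Rational(-3, 2)), A), -1) = Pow(Add(A, Pow(A, Rational(-3, 2))), -1))
Mul(Add(109, Add(Mul(-51, Pow(Pow(Add(31, -75), -1), -1)), Mul(Function('o')(-6), Pow(-33, -1)))), 121) = Mul(Add(109, Add(Mul(-51, Pow(Pow(Add(31, -75), -1), -1)), Mul(Mul(Pow(-6, Rational(3, 2)), Pow(Add(1, Pow(-6, Rational(5, 2))), -1)), Pow(-33, -1)))), 121) = Mul(Add(109, Add(Mul(-51, Pow(Pow(-44, -1), -1)), Mul(Mul(Mul(-6, I, Pow(6, Rational(1, 2))), Pow(Add(1, Mul(36, I, Pow(6, Rational(1, 2)))), -1)), Rational(-1, 33)))), 121) = Mul(Add(109, Add(Mul(-51, Pow(Rational(-1, 44), -1)), Mul(Mul(-6, I, Pow(6, Rational(1, 2)), Pow(Add(1, Mul(36, I, Pow(6, Rational(1, 2)))), -1)), Rational(-1, 33)))), 121) = Mul(Add(109, Add(Mul(-51, -44), Mul(Rational(2, 11), I, Pow(6, Rational(1, 2)), Pow(Add(1, Mul(36, I, Pow(6, Rational(1, 2)))), -1)))), 121) = Mul(Add(109, Add(2244, Mul(Rational(2, 11), I, Pow(6, Rational(1, 2)), Pow(Add(1, Mul(36, I, Pow(6, Rational(1, 2)))), -1)))), 121) = Mul(Add(2353, Mul(Rational(2, 11), I, Pow(6, Rational(1, 2)), Pow(Add(1, Mul(36, I, Pow(6, Rational(1, 2)))), -1))), 121) = Add(284713, Mul(22, I, Pow(6, Rational(1, 2)), Pow(Add(1, Mul(36, I, Pow(6, Rational(1, 2)))), -1)))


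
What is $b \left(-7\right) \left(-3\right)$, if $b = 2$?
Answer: $42$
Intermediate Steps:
$b \left(-7\right) \left(-3\right) = 2 \left(-7\right) \left(-3\right) = \left(-14\right) \left(-3\right) = 42$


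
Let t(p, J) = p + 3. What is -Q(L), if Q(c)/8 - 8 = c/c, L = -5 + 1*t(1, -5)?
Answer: -72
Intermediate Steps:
t(p, J) = 3 + p
L = -1 (L = -5 + 1*(3 + 1) = -5 + 1*4 = -5 + 4 = -1)
Q(c) = 72 (Q(c) = 64 + 8*(c/c) = 64 + 8*1 = 64 + 8 = 72)
-Q(L) = -1*72 = -72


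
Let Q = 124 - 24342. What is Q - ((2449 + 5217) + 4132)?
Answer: -36016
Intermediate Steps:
Q = -24218
Q - ((2449 + 5217) + 4132) = -24218 - ((2449 + 5217) + 4132) = -24218 - (7666 + 4132) = -24218 - 1*11798 = -24218 - 11798 = -36016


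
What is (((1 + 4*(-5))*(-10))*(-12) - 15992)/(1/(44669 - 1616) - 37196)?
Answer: 786664416/1601399387 ≈ 0.49124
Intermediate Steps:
(((1 + 4*(-5))*(-10))*(-12) - 15992)/(1/(44669 - 1616) - 37196) = (((1 - 20)*(-10))*(-12) - 15992)/(1/43053 - 37196) = (-19*(-10)*(-12) - 15992)/(1/43053 - 37196) = (190*(-12) - 15992)/(-1601399387/43053) = (-2280 - 15992)*(-43053/1601399387) = -18272*(-43053/1601399387) = 786664416/1601399387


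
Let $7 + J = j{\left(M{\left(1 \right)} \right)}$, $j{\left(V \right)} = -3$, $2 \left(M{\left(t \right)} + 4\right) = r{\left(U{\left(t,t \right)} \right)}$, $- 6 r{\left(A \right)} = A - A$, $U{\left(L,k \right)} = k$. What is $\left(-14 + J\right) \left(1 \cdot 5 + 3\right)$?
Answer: $-192$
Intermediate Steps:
$r{\left(A \right)} = 0$ ($r{\left(A \right)} = - \frac{A - A}{6} = \left(- \frac{1}{6}\right) 0 = 0$)
$M{\left(t \right)} = -4$ ($M{\left(t \right)} = -4 + \frac{1}{2} \cdot 0 = -4 + 0 = -4$)
$J = -10$ ($J = -7 - 3 = -10$)
$\left(-14 + J\right) \left(1 \cdot 5 + 3\right) = \left(-14 - 10\right) \left(1 \cdot 5 + 3\right) = - 24 \left(5 + 3\right) = \left(-24\right) 8 = -192$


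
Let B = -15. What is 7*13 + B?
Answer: 76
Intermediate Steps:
7*13 + B = 7*13 - 15 = 91 - 15 = 76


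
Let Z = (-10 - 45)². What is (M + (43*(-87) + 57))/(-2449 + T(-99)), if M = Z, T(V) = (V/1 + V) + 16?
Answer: 659/2631 ≈ 0.25047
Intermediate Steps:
T(V) = 16 + 2*V (T(V) = (V*1 + V) + 16 = (V + V) + 16 = 2*V + 16 = 16 + 2*V)
Z = 3025 (Z = (-55)² = 3025)
M = 3025
(M + (43*(-87) + 57))/(-2449 + T(-99)) = (3025 + (43*(-87) + 57))/(-2449 + (16 + 2*(-99))) = (3025 + (-3741 + 57))/(-2449 + (16 - 198)) = (3025 - 3684)/(-2449 - 182) = -659/(-2631) = -659*(-1/2631) = 659/2631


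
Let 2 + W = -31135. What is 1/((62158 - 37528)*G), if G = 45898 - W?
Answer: 1/1897372050 ≈ 5.2705e-10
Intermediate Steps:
W = -31137 (W = -2 - 31135 = -31137)
G = 77035 (G = 45898 - 1*(-31137) = 45898 + 31137 = 77035)
1/((62158 - 37528)*G) = 1/((62158 - 37528)*77035) = (1/77035)/24630 = (1/24630)*(1/77035) = 1/1897372050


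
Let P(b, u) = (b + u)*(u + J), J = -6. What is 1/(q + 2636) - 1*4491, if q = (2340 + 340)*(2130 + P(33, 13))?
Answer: -29523816035/6573996 ≈ -4491.0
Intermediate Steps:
P(b, u) = (-6 + u)*(b + u) (P(b, u) = (b + u)*(u - 6) = (b + u)*(-6 + u) = (-6 + u)*(b + u))
q = 6571360 (q = (2340 + 340)*(2130 + (13² - 6*33 - 6*13 + 33*13)) = 2680*(2130 + (169 - 198 - 78 + 429)) = 2680*(2130 + 322) = 2680*2452 = 6571360)
1/(q + 2636) - 1*4491 = 1/(6571360 + 2636) - 1*4491 = 1/6573996 - 4491 = -29523816035/6573996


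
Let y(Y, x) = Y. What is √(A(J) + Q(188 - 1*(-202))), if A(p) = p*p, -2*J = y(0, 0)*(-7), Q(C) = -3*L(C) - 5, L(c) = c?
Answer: 5*I*√47 ≈ 34.278*I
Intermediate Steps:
Q(C) = -5 - 3*C (Q(C) = -3*C - 5 = -5 - 3*C)
J = 0 (J = -0*(-7) = -½*0 = 0)
A(p) = p²
√(A(J) + Q(188 - 1*(-202))) = √(0² + (-5 - 3*(188 - 1*(-202)))) = √(0 + (-5 - 3*(188 + 202))) = √(0 + (-5 - 3*390)) = √(0 + (-5 - 1170)) = √(0 - 1175) = √(-1175) = 5*I*√47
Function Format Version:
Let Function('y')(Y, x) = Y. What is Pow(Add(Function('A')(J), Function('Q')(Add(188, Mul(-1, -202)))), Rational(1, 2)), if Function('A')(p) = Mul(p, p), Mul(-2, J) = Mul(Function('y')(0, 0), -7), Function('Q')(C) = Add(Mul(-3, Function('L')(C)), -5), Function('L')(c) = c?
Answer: Mul(5, I, Pow(47, Rational(1, 2))) ≈ Mul(34.278, I)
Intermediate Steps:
Function('Q')(C) = Add(-5, Mul(-3, C)) (Function('Q')(C) = Add(Mul(-3, C), -5) = Add(-5, Mul(-3, C)))
J = 0 (J = Mul(Rational(-1, 2), Mul(0, -7)) = Mul(Rational(-1, 2), 0) = 0)
Function('A')(p) = Pow(p, 2)
Pow(Add(Function('A')(J), Function('Q')(Add(188, Mul(-1, -202)))), Rational(1, 2)) = Pow(Add(Pow(0, 2), Add(-5, Mul(-3, Add(188, Mul(-1, -202))))), Rational(1, 2)) = Pow(Add(0, Add(-5, Mul(-3, Add(188, 202)))), Rational(1, 2)) = Pow(Add(0, Add(-5, Mul(-3, 390))), Rational(1, 2)) = Pow(Add(0, Add(-5, -1170)), Rational(1, 2)) = Pow(Add(0, -1175), Rational(1, 2)) = Pow(-1175, Rational(1, 2)) = Mul(5, I, Pow(47, Rational(1, 2)))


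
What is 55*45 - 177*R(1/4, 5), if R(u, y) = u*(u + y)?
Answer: 35883/16 ≈ 2242.7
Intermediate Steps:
55*45 - 177*R(1/4, 5) = 55*45 - 177*(1/4 + 5)/4 = 2475 - 177*(¼ + 5)/4 = 2475 - 177*21/(4*4) = 2475 - 177*21/16 = 2475 - 3717/16 = 35883/16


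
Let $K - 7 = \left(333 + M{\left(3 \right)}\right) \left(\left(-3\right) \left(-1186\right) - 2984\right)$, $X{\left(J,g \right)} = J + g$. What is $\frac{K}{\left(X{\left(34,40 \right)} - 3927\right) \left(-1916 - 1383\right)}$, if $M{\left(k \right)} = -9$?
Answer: $\frac{185983}{12711047} \approx 0.014632$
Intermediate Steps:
$K = 185983$ ($K = 7 + \left(333 - 9\right) \left(\left(-3\right) \left(-1186\right) - 2984\right) = 7 + 324 \left(3558 - 2984\right) = 7 + 324 \cdot 574 = 7 + 185976 = 185983$)
$\frac{K}{\left(X{\left(34,40 \right)} - 3927\right) \left(-1916 - 1383\right)} = \frac{185983}{\left(\left(34 + 40\right) - 3927\right) \left(-1916 - 1383\right)} = \frac{185983}{\left(74 - 3927\right) \left(-3299\right)} = \frac{185983}{\left(-3853\right) \left(-3299\right)} = \frac{185983}{12711047}$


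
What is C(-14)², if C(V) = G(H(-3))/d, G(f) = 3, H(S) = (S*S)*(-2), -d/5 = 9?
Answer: 1/225 ≈ 0.0044444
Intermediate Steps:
d = -45 (d = -5*9 = -45)
H(S) = -2*S² (H(S) = S²*(-2) = -2*S²)
C(V) = -1/15 (C(V) = 3/(-45) = 3*(-1/45) = -1/15)
C(-14)² = (-1/15)² = 1/225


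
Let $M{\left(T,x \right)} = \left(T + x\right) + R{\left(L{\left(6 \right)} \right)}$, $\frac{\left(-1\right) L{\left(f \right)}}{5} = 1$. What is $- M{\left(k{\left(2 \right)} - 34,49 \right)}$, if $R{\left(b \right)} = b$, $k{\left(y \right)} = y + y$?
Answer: $-14$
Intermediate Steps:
$L{\left(f \right)} = -5$ ($L{\left(f \right)} = \left(-5\right) 1 = -5$)
$k{\left(y \right)} = 2 y$
$M{\left(T,x \right)} = -5 + T + x$ ($M{\left(T,x \right)} = \left(T + x\right) - 5 = -5 + T + x$)
$- M{\left(k{\left(2 \right)} - 34,49 \right)} = - (-5 + \left(2 \cdot 2 - 34\right) + 49) = - (-5 + \left(4 - 34\right) + 49) = - (-5 - 30 + 49) = \left(-1\right) 14 = -14$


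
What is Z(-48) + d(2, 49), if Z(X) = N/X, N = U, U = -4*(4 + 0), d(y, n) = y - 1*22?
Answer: -59/3 ≈ -19.667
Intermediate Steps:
d(y, n) = -22 + y (d(y, n) = y - 22 = -22 + y)
U = -16 (U = -4*4 = -16)
N = -16
Z(X) = -16/X
Z(-48) + d(2, 49) = -16/(-48) + (-22 + 2) = -16*(-1/48) - 20 = 1/3 - 20 = -59/3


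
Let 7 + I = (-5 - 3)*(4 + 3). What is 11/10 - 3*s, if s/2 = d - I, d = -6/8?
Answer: -1862/5 ≈ -372.40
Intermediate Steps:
d = -¾ (d = -6*⅛ = -¾ ≈ -0.75000)
I = -63 (I = -7 + (-5 - 3)*(4 + 3) = -7 - 8*7 = -7 - 56 = -63)
s = 249/2 (s = 2*(-¾ - 1*(-63)) = 2*(-¾ + 63) = 2*(249/4) = 249/2 ≈ 124.50)
11/10 - 3*s = 11/10 - 3*249/2 = 11*(⅒) - 747/2 = 11/10 - 747/2 = -1862/5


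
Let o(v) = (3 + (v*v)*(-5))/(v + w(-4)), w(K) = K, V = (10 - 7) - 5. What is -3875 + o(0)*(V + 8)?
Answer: -7759/2 ≈ -3879.5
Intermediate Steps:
V = -2 (V = 3 - 5 = -2)
o(v) = (3 - 5*v²)/(-4 + v) (o(v) = (3 + (v*v)*(-5))/(v - 4) = (3 + v²*(-5))/(-4 + v) = (3 - 5*v²)/(-4 + v))
-3875 + o(0)*(V + 8) = -3875 + ((3 - 5*0²)/(-4 + 0))*(-2 + 8) = -3875 + ((3 - 5*0)/(-4))*6 = -3875 - (3 + 0)/4*6 = -3875 - ¼*3*6 = -3875 - ¾*6 = -3875 - 9/2 = -7759/2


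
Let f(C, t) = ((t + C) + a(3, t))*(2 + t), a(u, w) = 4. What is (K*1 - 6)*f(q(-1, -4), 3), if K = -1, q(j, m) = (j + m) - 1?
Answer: -35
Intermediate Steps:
q(j, m) = -1 + j + m
f(C, t) = (2 + t)*(4 + C + t) (f(C, t) = ((t + C) + 4)*(2 + t) = ((C + t) + 4)*(2 + t) = (4 + C + t)*(2 + t) = (2 + t)*(4 + C + t))
(K*1 - 6)*f(q(-1, -4), 3) = (-1*1 - 6)*(8 + 3² + 2*(-1 - 1 - 4) + 6*3 + (-1 - 1 - 4)*3) = (-1 - 6)*(8 + 9 + 2*(-6) + 18 - 6*3) = -7*(8 + 9 - 12 + 18 - 18) = -7*5 = -35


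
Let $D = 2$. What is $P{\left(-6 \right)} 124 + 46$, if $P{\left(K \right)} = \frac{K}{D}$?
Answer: $-326$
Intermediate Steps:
$P{\left(K \right)} = \frac{K}{2}$
$P{\left(-6 \right)} 124 + 46 = \frac{1}{2} \left(-6\right) 124 + 46 = \left(-3\right) 124 + 46 = -372 + 46 = -326$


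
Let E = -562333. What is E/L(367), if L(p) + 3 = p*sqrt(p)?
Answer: 562333/(3 - 367*sqrt(367)) ≈ -80.017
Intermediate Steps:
L(p) = -3 + p**(3/2) (L(p) = -3 + p*sqrt(p) = -3 + p**(3/2))
E/L(367) = -562333/(-3 + 367**(3/2)) = -562333/(-3 + 367*sqrt(367))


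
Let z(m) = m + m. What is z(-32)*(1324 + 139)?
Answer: -93632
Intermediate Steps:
z(m) = 2*m
z(-32)*(1324 + 139) = (2*(-32))*(1324 + 139) = -64*1463 = -93632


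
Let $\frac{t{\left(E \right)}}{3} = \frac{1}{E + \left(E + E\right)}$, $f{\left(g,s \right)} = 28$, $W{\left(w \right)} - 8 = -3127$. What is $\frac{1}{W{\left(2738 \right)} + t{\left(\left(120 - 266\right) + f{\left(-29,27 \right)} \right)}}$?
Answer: $- \frac{118}{368043} \approx -0.00032061$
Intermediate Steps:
$W{\left(w \right)} = -3119$ ($W{\left(w \right)} = 8 - 3127 = -3119$)
$t{\left(E \right)} = \frac{1}{E}$ ($t{\left(E \right)} = \frac{3}{E + \left(E + E\right)} = \frac{3}{E + 2 E} = \frac{3}{3 E} = 3 \frac{1}{3 E} = \frac{1}{E}$)
$\frac{1}{W{\left(2738 \right)} + t{\left(\left(120 - 266\right) + f{\left(-29,27 \right)} \right)}} = \frac{1}{-3119 + \frac{1}{\left(120 - 266\right) + 28}} = \frac{1}{-3119 + \frac{1}{-146 + 28}} = \frac{1}{-3119 + \frac{1}{-118}} = \frac{1}{-3119 - \frac{1}{118}} = \frac{1}{- \frac{368043}{118}} = - \frac{118}{368043}$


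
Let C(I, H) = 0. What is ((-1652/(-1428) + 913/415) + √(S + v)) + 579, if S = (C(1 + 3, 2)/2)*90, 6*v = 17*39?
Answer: 148501/255 + √442/2 ≈ 592.87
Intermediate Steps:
v = 221/2 (v = (17*39)/6 = (⅙)*663 = 221/2 ≈ 110.50)
S = 0 (S = (0/2)*90 = (0*(½))*90 = 0*90 = 0)
((-1652/(-1428) + 913/415) + √(S + v)) + 579 = ((-1652/(-1428) + 913/415) + √(0 + 221/2)) + 579 = ((-1652*(-1/1428) + 913*(1/415)) + √(221/2)) + 579 = ((59/51 + 11/5) + √442/2) + 579 = (856/255 + √442/2) + 579 = 148501/255 + √442/2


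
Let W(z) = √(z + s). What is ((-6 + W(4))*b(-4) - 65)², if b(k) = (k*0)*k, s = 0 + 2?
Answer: 4225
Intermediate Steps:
s = 2
b(k) = 0 (b(k) = 0*k = 0)
W(z) = √(2 + z) (W(z) = √(z + 2) = √(2 + z))
((-6 + W(4))*b(-4) - 65)² = ((-6 + √(2 + 4))*0 - 65)² = ((-6 + √6)*0 - 65)² = (0 - 65)² = (-65)² = 4225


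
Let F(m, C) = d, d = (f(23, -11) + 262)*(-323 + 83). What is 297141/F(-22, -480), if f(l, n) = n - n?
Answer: -99047/20960 ≈ -4.7255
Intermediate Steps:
f(l, n) = 0
d = -62880 (d = (0 + 262)*(-323 + 83) = 262*(-240) = -62880)
F(m, C) = -62880
297141/F(-22, -480) = 297141/(-62880) = 297141*(-1/62880) = -99047/20960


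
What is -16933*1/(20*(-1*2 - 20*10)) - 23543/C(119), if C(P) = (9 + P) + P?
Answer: -6994713/76760 ≈ -91.125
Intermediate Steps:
C(P) = 9 + 2*P
-16933*1/(20*(-1*2 - 20*10)) - 23543/C(119) = -16933*1/(20*(-1*2 - 20*10)) - 23543/(9 + 2*119) = -16933*1/(20*(-2 - 200)) - 23543/(9 + 238) = -16933/(20*(-202)) - 23543/247 = -16933/(-4040) - 23543*1/247 = -16933*(-1/4040) - 1811/19 = 16933/4040 - 1811/19 = -6994713/76760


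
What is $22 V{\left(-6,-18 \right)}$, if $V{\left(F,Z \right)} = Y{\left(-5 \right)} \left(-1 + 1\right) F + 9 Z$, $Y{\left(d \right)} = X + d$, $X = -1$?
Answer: $-3564$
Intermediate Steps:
$Y{\left(d \right)} = -1 + d$
$V{\left(F,Z \right)} = 9 Z$ ($V{\left(F,Z \right)} = \left(-1 - 5\right) \left(-1 + 1\right) F + 9 Z = \left(-6\right) 0 F + 9 Z = 0 F + 9 Z = 0 + 9 Z = 9 Z$)
$22 V{\left(-6,-18 \right)} = 22 \cdot 9 \left(-18\right) = 22 \left(-162\right) = -3564$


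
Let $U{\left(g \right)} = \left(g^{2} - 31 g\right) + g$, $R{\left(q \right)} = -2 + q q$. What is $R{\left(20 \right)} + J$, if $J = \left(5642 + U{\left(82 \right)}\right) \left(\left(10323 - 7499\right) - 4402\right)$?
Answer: $-15631270$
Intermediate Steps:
$R{\left(q \right)} = -2 + q^{2}$
$U{\left(g \right)} = g^{2} - 30 g$
$J = -15631668$ ($J = \left(5642 + 82 \left(-30 + 82\right)\right) \left(\left(10323 - 7499\right) - 4402\right) = \left(5642 + 82 \cdot 52\right) \left(2824 - 4402\right) = \left(5642 + 4264\right) \left(-1578\right) = 9906 \left(-1578\right) = -15631668$)
$R{\left(20 \right)} + J = \left(-2 + 20^{2}\right) - 15631668 = \left(-2 + 400\right) - 15631668 = 398 - 15631668 = -15631270$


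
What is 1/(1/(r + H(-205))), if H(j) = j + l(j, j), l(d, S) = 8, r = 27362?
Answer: 27165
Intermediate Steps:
H(j) = 8 + j (H(j) = j + 8 = 8 + j)
1/(1/(r + H(-205))) = 1/(1/(27362 + (8 - 205))) = 1/(1/(27362 - 197)) = 1/(1/27165) = 27165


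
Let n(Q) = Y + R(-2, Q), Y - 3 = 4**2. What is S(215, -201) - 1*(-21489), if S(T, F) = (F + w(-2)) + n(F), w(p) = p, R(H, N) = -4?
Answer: 21301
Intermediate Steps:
Y = 19 (Y = 3 + 4**2 = 3 + 16 = 19)
n(Q) = 15 (n(Q) = 19 - 4 = 15)
S(T, F) = 13 + F (S(T, F) = (F - 2) + 15 = (-2 + F) + 15 = 13 + F)
S(215, -201) - 1*(-21489) = (13 - 201) - 1*(-21489) = -188 + 21489 = 21301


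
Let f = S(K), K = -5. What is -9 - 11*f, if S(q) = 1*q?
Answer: 46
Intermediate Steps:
S(q) = q
f = -5
-9 - 11*f = -9 - 11*(-5) = -9 + 55 = 46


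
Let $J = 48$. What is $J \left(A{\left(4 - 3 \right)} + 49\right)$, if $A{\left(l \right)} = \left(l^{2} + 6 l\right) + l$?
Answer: $2736$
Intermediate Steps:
$A{\left(l \right)} = l^{2} + 7 l$
$J \left(A{\left(4 - 3 \right)} + 49\right) = 48 \left(\left(4 - 3\right) \left(7 + \left(4 - 3\right)\right) + 49\right) = 48 \left(1 \left(7 + 1\right) + 49\right) = 48 \left(1 \cdot 8 + 49\right) = 48 \left(8 + 49\right) = 48 \cdot 57 = 2736$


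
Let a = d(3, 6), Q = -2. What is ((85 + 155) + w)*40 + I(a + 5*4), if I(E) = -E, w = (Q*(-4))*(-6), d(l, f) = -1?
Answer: 7661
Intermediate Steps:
a = -1
w = -48 (w = -2*(-4)*(-6) = 8*(-6) = -48)
((85 + 155) + w)*40 + I(a + 5*4) = ((85 + 155) - 48)*40 - (-1 + 5*4) = (240 - 48)*40 - (-1 + 20) = 192*40 - 1*19 = 7680 - 19 = 7661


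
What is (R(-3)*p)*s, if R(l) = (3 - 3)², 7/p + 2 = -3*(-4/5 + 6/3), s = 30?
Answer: 0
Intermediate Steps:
p = -5/4 (p = 7/(-2 - 3*(-4/5 + 6/3)) = 7/(-2 - 3*(-4*⅕ + 6*(⅓))) = 7/(-2 - 3*(-⅘ + 2)) = 7/(-2 - 3*6/5) = 7/(-2 - 18/5) = 7/(-28/5) = 7*(-5/28) = -5/4 ≈ -1.2500)
R(l) = 0 (R(l) = 0² = 0)
(R(-3)*p)*s = (0*(-5/4))*30 = 0*30 = 0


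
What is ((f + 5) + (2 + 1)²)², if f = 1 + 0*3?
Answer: 225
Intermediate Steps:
f = 1 (f = 1 + 0 = 1)
((f + 5) + (2 + 1)²)² = ((1 + 5) + (2 + 1)²)² = (6 + 3²)² = (6 + 9)² = 15² = 225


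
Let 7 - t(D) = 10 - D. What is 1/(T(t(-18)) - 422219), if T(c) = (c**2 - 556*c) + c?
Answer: -1/410123 ≈ -2.4383e-6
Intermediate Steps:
t(D) = -3 + D (t(D) = 7 - (10 - D) = 7 + (-10 + D) = -3 + D)
T(c) = c**2 - 555*c
1/(T(t(-18)) - 422219) = 1/((-3 - 18)*(-555 + (-3 - 18)) - 422219) = 1/(-21*(-555 - 21) - 422219) = 1/(-21*(-576) - 422219) = 1/(12096 - 422219) = 1/(-410123) = -1/410123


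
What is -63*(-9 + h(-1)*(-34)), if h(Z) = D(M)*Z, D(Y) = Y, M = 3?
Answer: -5859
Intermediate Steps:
h(Z) = 3*Z
-63*(-9 + h(-1)*(-34)) = -63*(-9 + (3*(-1))*(-34)) = -63*(-9 - 3*(-34)) = -63*(-9 + 102) = -63*93 = -5859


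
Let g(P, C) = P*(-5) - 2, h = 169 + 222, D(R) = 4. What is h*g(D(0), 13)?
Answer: -8602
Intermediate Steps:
h = 391
g(P, C) = -2 - 5*P (g(P, C) = -5*P - 2 = -2 - 5*P)
h*g(D(0), 13) = 391*(-2 - 5*4) = 391*(-2 - 20) = 391*(-22) = -8602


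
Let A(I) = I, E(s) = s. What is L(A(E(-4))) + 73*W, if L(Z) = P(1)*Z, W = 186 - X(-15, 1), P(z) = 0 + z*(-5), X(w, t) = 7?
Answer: 13087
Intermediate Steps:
P(z) = -5*z (P(z) = 0 - 5*z = -5*z)
W = 179 (W = 186 - 1*7 = 186 - 7 = 179)
L(Z) = -5*Z (L(Z) = (-5*1)*Z = -5*Z)
L(A(E(-4))) + 73*W = -5*(-4) + 73*179 = 20 + 13067 = 13087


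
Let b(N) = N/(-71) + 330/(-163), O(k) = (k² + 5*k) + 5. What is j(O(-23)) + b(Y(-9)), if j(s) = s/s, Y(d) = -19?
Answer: -8760/11573 ≈ -0.75693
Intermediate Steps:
O(k) = 5 + k² + 5*k
j(s) = 1
b(N) = -330/163 - N/71 (b(N) = N*(-1/71) + 330*(-1/163) = -N/71 - 330/163 = -330/163 - N/71)
j(O(-23)) + b(Y(-9)) = 1 + (-330/163 - 1/71*(-19)) = 1 + (-330/163 + 19/71) = 1 - 20333/11573 = -8760/11573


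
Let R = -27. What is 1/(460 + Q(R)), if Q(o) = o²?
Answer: 1/1189 ≈ 0.00084104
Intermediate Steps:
1/(460 + Q(R)) = 1/(460 + (-27)²) = 1/(460 + 729) = 1/1189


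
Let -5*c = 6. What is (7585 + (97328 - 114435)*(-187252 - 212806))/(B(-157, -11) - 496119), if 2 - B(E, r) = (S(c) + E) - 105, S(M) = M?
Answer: -11406332985/826423 ≈ -13802.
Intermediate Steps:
c = -6/5 (c = -⅕*6 = -6/5 ≈ -1.2000)
B(E, r) = 541/5 - E (B(E, r) = 2 - ((-6/5 + E) - 105) = 2 - (-531/5 + E) = 2 + (531/5 - E) = 541/5 - E)
(7585 + (97328 - 114435)*(-187252 - 212806))/(B(-157, -11) - 496119) = (7585 + (97328 - 114435)*(-187252 - 212806))/((541/5 - 1*(-157)) - 496119) = (7585 - 17107*(-400058))/((541/5 + 157) - 496119) = (7585 + 6843792206)/(1326/5 - 496119) = 6843799791/(-2479269/5) = 6843799791*(-5/2479269) = -11406332985/826423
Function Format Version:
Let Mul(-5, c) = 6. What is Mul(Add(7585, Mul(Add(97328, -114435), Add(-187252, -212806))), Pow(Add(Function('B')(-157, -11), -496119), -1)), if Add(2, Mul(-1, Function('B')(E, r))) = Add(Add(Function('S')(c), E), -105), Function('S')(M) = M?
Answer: Rational(-11406332985, 826423) ≈ -13802.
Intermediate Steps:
c = Rational(-6, 5) (c = Mul(Rational(-1, 5), 6) = Rational(-6, 5) ≈ -1.2000)
Function('B')(E, r) = Add(Rational(541, 5), Mul(-1, E)) (Function('B')(E, r) = Add(2, Mul(-1, Add(Add(Rational(-6, 5), E), -105))) = Add(2, Mul(-1, Add(Rational(-531, 5), E))) = Add(2, Add(Rational(531, 5), Mul(-1, E))) = Add(Rational(541, 5), Mul(-1, E)))
Mul(Add(7585, Mul(Add(97328, -114435), Add(-187252, -212806))), Pow(Add(Function('B')(-157, -11), -496119), -1)) = Mul(Add(7585, Mul(Add(97328, -114435), Add(-187252, -212806))), Pow(Add(Add(Rational(541, 5), Mul(-1, -157)), -496119), -1)) = Mul(Add(7585, Mul(-17107, -400058)), Pow(Add(Add(Rational(541, 5), 157), -496119), -1)) = Mul(Add(7585, 6843792206), Pow(Add(Rational(1326, 5), -496119), -1)) = Mul(6843799791, Pow(Rational(-2479269, 5), -1)) = Mul(6843799791, Rational(-5, 2479269)) = Rational(-11406332985, 826423)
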